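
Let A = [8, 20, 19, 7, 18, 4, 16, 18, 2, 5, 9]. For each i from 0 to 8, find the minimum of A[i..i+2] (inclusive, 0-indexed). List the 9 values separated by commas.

[8, 20, 19] → min 8
[20, 19, 7] → min 7
[19, 7, 18] → min 7
[7, 18, 4] → min 4
[18, 4, 16] → min 4
[4, 16, 18] → min 4
[16, 18, 2] → min 2
[18, 2, 5] → min 2
[2, 5, 9] → min 2

8, 7, 7, 4, 4, 4, 2, 2, 2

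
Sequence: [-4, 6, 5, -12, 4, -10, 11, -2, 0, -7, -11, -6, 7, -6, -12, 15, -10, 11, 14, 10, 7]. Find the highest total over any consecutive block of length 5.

40

-4 6 5 -12 4 → sum -1
6 5 -12 4 -10 → sum -7
5 -12 4 -10 11 → sum -2
-12 4 -10 11 -2 → sum -9
4 -10 11 -2 0 → sum 3
-10 11 -2 0 -7 → sum -8
11 -2 0 -7 -11 → sum -9
-2 0 -7 -11 -6 → sum -26
0 -7 -11 -6 7 → sum -17
-7 -11 -6 7 -6 → sum -23
-11 -6 7 -6 -12 → sum -28
-6 7 -6 -12 15 → sum -2
7 -6 -12 15 -10 → sum -6
-6 -12 15 -10 11 → sum -2
-12 15 -10 11 14 → sum 18
15 -10 11 14 10 → sum 40
-10 11 14 10 7 → sum 32
Highest of these is 40.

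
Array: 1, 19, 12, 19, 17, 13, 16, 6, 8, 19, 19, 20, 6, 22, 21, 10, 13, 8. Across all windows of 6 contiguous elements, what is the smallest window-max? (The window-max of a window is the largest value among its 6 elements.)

19

Each size-6 window and its max:
(1, 19, 12, 19, 17, 13) → max 19
(19, 12, 19, 17, 13, 16) → max 19
(12, 19, 17, 13, 16, 6) → max 19
(19, 17, 13, 16, 6, 8) → max 19
(17, 13, 16, 6, 8, 19) → max 19
(13, 16, 6, 8, 19, 19) → max 19
(16, 6, 8, 19, 19, 20) → max 20
(6, 8, 19, 19, 20, 6) → max 20
(8, 19, 19, 20, 6, 22) → max 22
(19, 19, 20, 6, 22, 21) → max 22
(19, 20, 6, 22, 21, 10) → max 22
(20, 6, 22, 21, 10, 13) → max 22
(6, 22, 21, 10, 13, 8) → max 22
Smallest of these is 19.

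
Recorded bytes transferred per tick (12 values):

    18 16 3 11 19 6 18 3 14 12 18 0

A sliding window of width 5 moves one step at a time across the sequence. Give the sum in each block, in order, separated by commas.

(18, 16, 3, 11, 19) → sum 67
(16, 3, 11, 19, 6) → sum 55
(3, 11, 19, 6, 18) → sum 57
(11, 19, 6, 18, 3) → sum 57
(19, 6, 18, 3, 14) → sum 60
(6, 18, 3, 14, 12) → sum 53
(18, 3, 14, 12, 18) → sum 65
(3, 14, 12, 18, 0) → sum 47

67, 55, 57, 57, 60, 53, 65, 47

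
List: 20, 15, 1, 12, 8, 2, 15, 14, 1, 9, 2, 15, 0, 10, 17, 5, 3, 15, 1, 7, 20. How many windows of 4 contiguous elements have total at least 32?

11

(20, 15, 1, 12) → sum 48  ≥ 32 ✓
(15, 1, 12, 8) → sum 36  ≥ 32 ✓
(1, 12, 8, 2) → sum 23
(12, 8, 2, 15) → sum 37  ≥ 32 ✓
(8, 2, 15, 14) → sum 39  ≥ 32 ✓
(2, 15, 14, 1) → sum 32  ≥ 32 ✓
(15, 14, 1, 9) → sum 39  ≥ 32 ✓
(14, 1, 9, 2) → sum 26
(1, 9, 2, 15) → sum 27
(9, 2, 15, 0) → sum 26
(2, 15, 0, 10) → sum 27
(15, 0, 10, 17) → sum 42  ≥ 32 ✓
(0, 10, 17, 5) → sum 32  ≥ 32 ✓
(10, 17, 5, 3) → sum 35  ≥ 32 ✓
(17, 5, 3, 15) → sum 40  ≥ 32 ✓
(5, 3, 15, 1) → sum 24
(3, 15, 1, 7) → sum 26
(15, 1, 7, 20) → sum 43  ≥ 32 ✓
11 windows satisfy the condition.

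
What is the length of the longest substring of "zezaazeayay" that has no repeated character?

4

[z] len 1
[z, e] len 2
[e, z] len 2
[e, z, a] len 3
[a] len 1
[a, z] len 2
[a, z, e] len 3
[z, e, a] len 3
[z, e, a, y] len 4
[y, a] len 2
[a, y] len 2
Longest all-distinct length: 4.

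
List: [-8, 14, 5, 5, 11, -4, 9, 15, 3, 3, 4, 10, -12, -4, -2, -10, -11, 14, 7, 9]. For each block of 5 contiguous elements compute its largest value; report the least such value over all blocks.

-2

[-8, 14, 5, 5, 11] → max 14
[14, 5, 5, 11, -4] → max 14
[5, 5, 11, -4, 9] → max 11
[5, 11, -4, 9, 15] → max 15
[11, -4, 9, 15, 3] → max 15
[-4, 9, 15, 3, 3] → max 15
[9, 15, 3, 3, 4] → max 15
[15, 3, 3, 4, 10] → max 15
[3, 3, 4, 10, -12] → max 10
[3, 4, 10, -12, -4] → max 10
[4, 10, -12, -4, -2] → max 10
[10, -12, -4, -2, -10] → max 10
[-12, -4, -2, -10, -11] → max -2
[-4, -2, -10, -11, 14] → max 14
[-2, -10, -11, 14, 7] → max 14
[-10, -11, 14, 7, 9] → max 14
Least of these is -2.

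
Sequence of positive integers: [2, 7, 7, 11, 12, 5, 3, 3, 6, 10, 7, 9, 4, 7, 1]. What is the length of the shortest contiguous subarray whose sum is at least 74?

11

add 2: running sum 2 < 74
add 7: running sum 9 < 74
add 7: running sum 16 < 74
add 11: running sum 27 < 74
add 12: running sum 39 < 74
add 5: running sum 44 < 74
add 3: running sum 47 < 74
add 3: running sum 50 < 74
add 6: running sum 56 < 74
add 10: running sum 66 < 74
add 7: running sum 73 < 74
end 11: [7, 7, 11, 12, 5, 3, 3, 6, 10, 7, 9] sum 80, len 11
end 12: [7, 11, 12, 5, 3, 3, 6, 10, 7, 9, 4] sum 77, len 11
end 13: [11, 12, 5, 3, 3, 6, 10, 7, 9, 4, 7] sum 77, len 11
end 14: [11, 12, 5, 3, 3, 6, 10, 7, 9, 4, 7, 1] sum 78, len 12
Shortest qualifying length: 11.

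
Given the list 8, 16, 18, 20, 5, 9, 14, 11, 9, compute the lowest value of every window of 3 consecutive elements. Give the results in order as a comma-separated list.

8, 16, 5, 5, 5, 9, 9

8 16 18 → min 8
16 18 20 → min 16
18 20 5 → min 5
20 5 9 → min 5
5 9 14 → min 5
9 14 11 → min 9
14 11 9 → min 9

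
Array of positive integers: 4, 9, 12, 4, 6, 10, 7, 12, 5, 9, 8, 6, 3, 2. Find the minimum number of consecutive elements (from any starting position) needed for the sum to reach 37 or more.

5

add 4: running sum 4 < 37
add 9: running sum 13 < 37
add 12: running sum 25 < 37
add 4: running sum 29 < 37
add 6: running sum 35 < 37
add 10: shortest ending here [9, 12, 4, 6, 10] sum 41, len 5
add 7: shortest ending here [12, 4, 6, 10, 7] sum 39, len 5
add 12: shortest ending here [4, 6, 10, 7, 12] sum 39, len 5
add 5: shortest ending here [6, 10, 7, 12, 5] sum 40, len 5
add 9: shortest ending here [10, 7, 12, 5, 9] sum 43, len 5
add 8: shortest ending here [7, 12, 5, 9, 8] sum 41, len 5
add 6: shortest ending here [12, 5, 9, 8, 6] sum 40, len 5
add 3: shortest ending here [12, 5, 9, 8, 6, 3] sum 43, len 6
add 2: shortest ending here [12, 5, 9, 8, 6, 3, 2] sum 45, len 7
Shortest qualifying length: 5.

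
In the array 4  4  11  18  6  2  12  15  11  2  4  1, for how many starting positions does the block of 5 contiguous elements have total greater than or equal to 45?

3

[4, 4, 11, 18, 6] → sum 43
[4, 11, 18, 6, 2] → sum 41
[11, 18, 6, 2, 12] → sum 49  ≥ 45 ✓
[18, 6, 2, 12, 15] → sum 53  ≥ 45 ✓
[6, 2, 12, 15, 11] → sum 46  ≥ 45 ✓
[2, 12, 15, 11, 2] → sum 42
[12, 15, 11, 2, 4] → sum 44
[15, 11, 2, 4, 1] → sum 33
3 windows satisfy the condition.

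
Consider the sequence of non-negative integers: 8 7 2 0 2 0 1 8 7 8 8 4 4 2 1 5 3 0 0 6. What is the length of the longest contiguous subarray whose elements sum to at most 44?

add 8: [8] sum 8, len 1
add 7: [8, 7] sum 15, len 2
add 2: [8, 7, 2] sum 17, len 3
add 0: [8, 7, 2, 0] sum 17, len 4
add 2: [8, 7, 2, 0, 2] sum 19, len 5
add 0: [8, 7, 2, 0, 2, 0] sum 19, len 6
add 1: [8, 7, 2, 0, 2, 0, 1] sum 20, len 7
add 8: [8, 7, 2, 0, 2, 0, 1, 8] sum 28, len 8
add 7: [8, 7, 2, 0, 2, 0, 1, 8, 7] sum 35, len 9
add 8: [8, 7, 2, 0, 2, 0, 1, 8, 7, 8] sum 43, len 10
add 8: [7, 2, 0, 2, 0, 1, 8, 7, 8, 8] sum 43, len 10
add 4: [2, 0, 2, 0, 1, 8, 7, 8, 8, 4] sum 40, len 10
add 4: [2, 0, 2, 0, 1, 8, 7, 8, 8, 4, 4] sum 44, len 11
add 2: [0, 2, 0, 1, 8, 7, 8, 8, 4, 4, 2] sum 44, len 11
add 1: [0, 1, 8, 7, 8, 8, 4, 4, 2, 1] sum 43, len 10
add 5: [7, 8, 8, 4, 4, 2, 1, 5] sum 39, len 8
add 3: [7, 8, 8, 4, 4, 2, 1, 5, 3] sum 42, len 9
add 0: [7, 8, 8, 4, 4, 2, 1, 5, 3, 0] sum 42, len 10
add 0: [7, 8, 8, 4, 4, 2, 1, 5, 3, 0, 0] sum 42, len 11
add 6: [8, 8, 4, 4, 2, 1, 5, 3, 0, 0, 6] sum 41, len 11
Longest length seen: 11.

11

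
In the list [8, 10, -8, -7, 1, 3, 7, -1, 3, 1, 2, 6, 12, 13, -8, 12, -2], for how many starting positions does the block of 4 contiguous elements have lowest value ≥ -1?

8 10 -8 -7 → min -8
10 -8 -7 1 → min -8
-8 -7 1 3 → min -8
-7 1 3 7 → min -7
1 3 7 -1 → min -1  ≥ -1 ✓
3 7 -1 3 → min -1  ≥ -1 ✓
7 -1 3 1 → min -1  ≥ -1 ✓
-1 3 1 2 → min -1  ≥ -1 ✓
3 1 2 6 → min 1  ≥ -1 ✓
1 2 6 12 → min 1  ≥ -1 ✓
2 6 12 13 → min 2  ≥ -1 ✓
6 12 13 -8 → min -8
12 13 -8 12 → min -8
13 -8 12 -2 → min -8
7 windows satisfy the condition.

7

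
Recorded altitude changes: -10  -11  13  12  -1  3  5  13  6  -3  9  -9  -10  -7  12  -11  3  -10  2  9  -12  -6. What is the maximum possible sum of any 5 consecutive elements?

[-10, -11, 13, 12, -1] → sum 3
[-11, 13, 12, -1, 3] → sum 16
[13, 12, -1, 3, 5] → sum 32
[12, -1, 3, 5, 13] → sum 32
[-1, 3, 5, 13, 6] → sum 26
[3, 5, 13, 6, -3] → sum 24
[5, 13, 6, -3, 9] → sum 30
[13, 6, -3, 9, -9] → sum 16
[6, -3, 9, -9, -10] → sum -7
[-3, 9, -9, -10, -7] → sum -20
[9, -9, -10, -7, 12] → sum -5
[-9, -10, -7, 12, -11] → sum -25
[-10, -7, 12, -11, 3] → sum -13
[-7, 12, -11, 3, -10] → sum -13
[12, -11, 3, -10, 2] → sum -4
[-11, 3, -10, 2, 9] → sum -7
[3, -10, 2, 9, -12] → sum -8
[-10, 2, 9, -12, -6] → sum -17
Maximum of these is 32.

32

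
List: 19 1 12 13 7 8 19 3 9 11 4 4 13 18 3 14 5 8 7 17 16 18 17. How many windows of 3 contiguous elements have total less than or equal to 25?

[19, 1, 12] → sum 32
[1, 12, 13] → sum 26
[12, 13, 7] → sum 32
[13, 7, 8] → sum 28
[7, 8, 19] → sum 34
[8, 19, 3] → sum 30
[19, 3, 9] → sum 31
[3, 9, 11] → sum 23  ≤ 25 ✓
[9, 11, 4] → sum 24  ≤ 25 ✓
[11, 4, 4] → sum 19  ≤ 25 ✓
[4, 4, 13] → sum 21  ≤ 25 ✓
[4, 13, 18] → sum 35
[13, 18, 3] → sum 34
[18, 3, 14] → sum 35
[3, 14, 5] → sum 22  ≤ 25 ✓
[14, 5, 8] → sum 27
[5, 8, 7] → sum 20  ≤ 25 ✓
[8, 7, 17] → sum 32
[7, 17, 16] → sum 40
[17, 16, 18] → sum 51
[16, 18, 17] → sum 51
6 windows satisfy the condition.

6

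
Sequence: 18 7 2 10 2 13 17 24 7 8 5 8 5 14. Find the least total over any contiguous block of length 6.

47

18 7 2 10 2 13 → sum 52
7 2 10 2 13 17 → sum 51
2 10 2 13 17 24 → sum 68
10 2 13 17 24 7 → sum 73
2 13 17 24 7 8 → sum 71
13 17 24 7 8 5 → sum 74
17 24 7 8 5 8 → sum 69
24 7 8 5 8 5 → sum 57
7 8 5 8 5 14 → sum 47
Least of these is 47.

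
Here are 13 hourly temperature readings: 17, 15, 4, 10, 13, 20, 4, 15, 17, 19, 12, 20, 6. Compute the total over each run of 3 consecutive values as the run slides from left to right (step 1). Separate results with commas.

Sliding a size-3 window across the 13 values:
(17, 15, 4) → sum 36
(15, 4, 10) → sum 29
(4, 10, 13) → sum 27
(10, 13, 20) → sum 43
(13, 20, 4) → sum 37
(20, 4, 15) → sum 39
(4, 15, 17) → sum 36
(15, 17, 19) → sum 51
(17, 19, 12) → sum 48
(19, 12, 20) → sum 51
(12, 20, 6) → sum 38

36, 29, 27, 43, 37, 39, 36, 51, 48, 51, 38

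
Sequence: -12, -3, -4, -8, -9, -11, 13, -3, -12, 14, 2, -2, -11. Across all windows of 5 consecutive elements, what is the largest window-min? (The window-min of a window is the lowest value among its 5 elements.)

-11

[-12, -3, -4, -8, -9] → min -12
[-3, -4, -8, -9, -11] → min -11
[-4, -8, -9, -11, 13] → min -11
[-8, -9, -11, 13, -3] → min -11
[-9, -11, 13, -3, -12] → min -12
[-11, 13, -3, -12, 14] → min -12
[13, -3, -12, 14, 2] → min -12
[-3, -12, 14, 2, -2] → min -12
[-12, 14, 2, -2, -11] → min -12
Largest of these is -11.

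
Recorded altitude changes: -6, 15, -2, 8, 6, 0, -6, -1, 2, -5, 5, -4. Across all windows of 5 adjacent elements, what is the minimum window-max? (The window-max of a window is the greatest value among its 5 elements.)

2

-6 15 -2 8 6 → max 15
15 -2 8 6 0 → max 15
-2 8 6 0 -6 → max 8
8 6 0 -6 -1 → max 8
6 0 -6 -1 2 → max 6
0 -6 -1 2 -5 → max 2
-6 -1 2 -5 5 → max 5
-1 2 -5 5 -4 → max 5
Minimum of these is 2.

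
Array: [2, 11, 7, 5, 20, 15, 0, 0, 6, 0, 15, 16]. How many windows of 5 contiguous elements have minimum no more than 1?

[2, 11, 7, 5, 20] → min 2
[11, 7, 5, 20, 15] → min 5
[7, 5, 20, 15, 0] → min 0  ≤ 1 ✓
[5, 20, 15, 0, 0] → min 0  ≤ 1 ✓
[20, 15, 0, 0, 6] → min 0  ≤ 1 ✓
[15, 0, 0, 6, 0] → min 0  ≤ 1 ✓
[0, 0, 6, 0, 15] → min 0  ≤ 1 ✓
[0, 6, 0, 15, 16] → min 0  ≤ 1 ✓
6 windows satisfy the condition.

6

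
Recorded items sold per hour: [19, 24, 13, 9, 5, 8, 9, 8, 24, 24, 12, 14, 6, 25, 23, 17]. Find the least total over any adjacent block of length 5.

Each size-5 window and its sum:
[19, 24, 13, 9, 5] → sum 70
[24, 13, 9, 5, 8] → sum 59
[13, 9, 5, 8, 9] → sum 44
[9, 5, 8, 9, 8] → sum 39
[5, 8, 9, 8, 24] → sum 54
[8, 9, 8, 24, 24] → sum 73
[9, 8, 24, 24, 12] → sum 77
[8, 24, 24, 12, 14] → sum 82
[24, 24, 12, 14, 6] → sum 80
[24, 12, 14, 6, 25] → sum 81
[12, 14, 6, 25, 23] → sum 80
[14, 6, 25, 23, 17] → sum 85
Least of these is 39.

39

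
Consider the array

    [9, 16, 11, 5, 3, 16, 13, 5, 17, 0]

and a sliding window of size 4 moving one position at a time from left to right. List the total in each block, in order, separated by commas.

Sliding a size-4 window across the 10 values:
(9, 16, 11, 5) → sum 41
(16, 11, 5, 3) → sum 35
(11, 5, 3, 16) → sum 35
(5, 3, 16, 13) → sum 37
(3, 16, 13, 5) → sum 37
(16, 13, 5, 17) → sum 51
(13, 5, 17, 0) → sum 35

41, 35, 35, 37, 37, 51, 35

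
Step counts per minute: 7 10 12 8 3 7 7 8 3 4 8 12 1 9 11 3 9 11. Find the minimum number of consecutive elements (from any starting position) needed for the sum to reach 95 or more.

Extend right; whenever the sum reaches 95, record the length and shrink from the left:
add 7: running sum 7 < 95
add 10: running sum 17 < 95
add 12: running sum 29 < 95
add 8: running sum 37 < 95
add 3: running sum 40 < 95
add 7: running sum 47 < 95
add 7: running sum 54 < 95
add 8: running sum 62 < 95
add 3: running sum 65 < 95
add 4: running sum 69 < 95
add 8: running sum 77 < 95
add 12: running sum 89 < 95
add 1: running sum 90 < 95
add 9: shortest ending here [7, 10, 12, 8, 3, 7, 7, 8, 3, 4, 8, 12, 1, 9] sum 99, len 14
add 11: shortest ending here [10, 12, 8, 3, 7, 7, 8, 3, 4, 8, 12, 1, 9, 11] sum 103, len 14
add 3: shortest ending here [12, 8, 3, 7, 7, 8, 3, 4, 8, 12, 1, 9, 11, 3] sum 96, len 14
add 9: shortest ending here [12, 8, 3, 7, 7, 8, 3, 4, 8, 12, 1, 9, 11, 3, 9] sum 105, len 15
add 11: shortest ending here [3, 7, 7, 8, 3, 4, 8, 12, 1, 9, 11, 3, 9, 11] sum 96, len 14
Shortest qualifying length: 14.

14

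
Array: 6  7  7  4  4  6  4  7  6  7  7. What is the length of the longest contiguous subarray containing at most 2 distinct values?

add 6: window [6] (1 distinct), len 1
add 7: window [6, 7] (2 distinct), len 2
add 7: window [6, 7, 7] (2 distinct), len 3
add 4: window [7, 7, 4] (2 distinct), len 3
add 4: window [7, 7, 4, 4] (2 distinct), len 4
add 6: window [4, 4, 6] (2 distinct), len 3
add 4: window [4, 4, 6, 4] (2 distinct), len 4
add 7: window [4, 7] (2 distinct), len 2
add 6: window [7, 6] (2 distinct), len 2
add 7: window [7, 6, 7] (2 distinct), len 3
add 7: window [7, 6, 7, 7] (2 distinct), len 4
Longest length with ≤2 distinct: 4.

4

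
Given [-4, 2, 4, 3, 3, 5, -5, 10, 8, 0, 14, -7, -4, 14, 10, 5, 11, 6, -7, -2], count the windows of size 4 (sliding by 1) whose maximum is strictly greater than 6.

13

-4 2 4 3 → max 4
2 4 3 3 → max 4
4 3 3 5 → max 5
3 3 5 -5 → max 5
3 5 -5 10 → max 10  > 6 ✓
5 -5 10 8 → max 10  > 6 ✓
-5 10 8 0 → max 10  > 6 ✓
10 8 0 14 → max 14  > 6 ✓
8 0 14 -7 → max 14  > 6 ✓
0 14 -7 -4 → max 14  > 6 ✓
14 -7 -4 14 → max 14  > 6 ✓
-7 -4 14 10 → max 14  > 6 ✓
-4 14 10 5 → max 14  > 6 ✓
14 10 5 11 → max 14  > 6 ✓
10 5 11 6 → max 11  > 6 ✓
5 11 6 -7 → max 11  > 6 ✓
11 6 -7 -2 → max 11  > 6 ✓
13 windows satisfy the condition.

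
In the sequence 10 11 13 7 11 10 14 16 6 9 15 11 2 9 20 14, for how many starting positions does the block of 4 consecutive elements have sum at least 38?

11

[10, 11, 13, 7] → sum 41  ≥ 38 ✓
[11, 13, 7, 11] → sum 42  ≥ 38 ✓
[13, 7, 11, 10] → sum 41  ≥ 38 ✓
[7, 11, 10, 14] → sum 42  ≥ 38 ✓
[11, 10, 14, 16] → sum 51  ≥ 38 ✓
[10, 14, 16, 6] → sum 46  ≥ 38 ✓
[14, 16, 6, 9] → sum 45  ≥ 38 ✓
[16, 6, 9, 15] → sum 46  ≥ 38 ✓
[6, 9, 15, 11] → sum 41  ≥ 38 ✓
[9, 15, 11, 2] → sum 37
[15, 11, 2, 9] → sum 37
[11, 2, 9, 20] → sum 42  ≥ 38 ✓
[2, 9, 20, 14] → sum 45  ≥ 38 ✓
11 windows satisfy the condition.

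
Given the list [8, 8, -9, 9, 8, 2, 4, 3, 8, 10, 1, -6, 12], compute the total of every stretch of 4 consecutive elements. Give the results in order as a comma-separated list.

Sliding a size-4 window across the 13 values:
[8, 8, -9, 9] → sum 16
[8, -9, 9, 8] → sum 16
[-9, 9, 8, 2] → sum 10
[9, 8, 2, 4] → sum 23
[8, 2, 4, 3] → sum 17
[2, 4, 3, 8] → sum 17
[4, 3, 8, 10] → sum 25
[3, 8, 10, 1] → sum 22
[8, 10, 1, -6] → sum 13
[10, 1, -6, 12] → sum 17

16, 16, 10, 23, 17, 17, 25, 22, 13, 17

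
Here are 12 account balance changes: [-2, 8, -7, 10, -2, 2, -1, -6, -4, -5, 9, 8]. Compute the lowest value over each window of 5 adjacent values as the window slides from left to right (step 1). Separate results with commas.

(-2, 8, -7, 10, -2) → min -7
(8, -7, 10, -2, 2) → min -7
(-7, 10, -2, 2, -1) → min -7
(10, -2, 2, -1, -6) → min -6
(-2, 2, -1, -6, -4) → min -6
(2, -1, -6, -4, -5) → min -6
(-1, -6, -4, -5, 9) → min -6
(-6, -4, -5, 9, 8) → min -6

-7, -7, -7, -6, -6, -6, -6, -6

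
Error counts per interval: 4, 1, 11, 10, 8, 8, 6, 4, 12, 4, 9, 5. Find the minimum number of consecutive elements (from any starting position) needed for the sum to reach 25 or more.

3

add 4: running sum 4 < 25
add 1: running sum 5 < 25
add 11: running sum 16 < 25
add 10: shortest ending here [4, 1, 11, 10] sum 26, len 4
add 8: shortest ending here [11, 10, 8] sum 29, len 3
add 8: shortest ending here [10, 8, 8] sum 26, len 3
add 6: shortest ending here [10, 8, 8, 6] sum 32, len 4
add 4: shortest ending here [8, 8, 6, 4] sum 26, len 4
add 12: shortest ending here [8, 6, 4, 12] sum 30, len 4
add 4: shortest ending here [6, 4, 12, 4] sum 26, len 4
add 9: shortest ending here [12, 4, 9] sum 25, len 3
add 5: shortest ending here [12, 4, 9, 5] sum 30, len 4
Shortest qualifying length: 3.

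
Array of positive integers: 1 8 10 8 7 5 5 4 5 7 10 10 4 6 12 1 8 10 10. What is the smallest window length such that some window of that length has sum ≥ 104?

15

add 1: running sum 1 < 104
add 8: running sum 9 < 104
add 10: running sum 19 < 104
add 8: running sum 27 < 104
add 7: running sum 34 < 104
add 5: running sum 39 < 104
add 5: running sum 44 < 104
add 4: running sum 48 < 104
add 5: running sum 53 < 104
add 7: running sum 60 < 104
add 10: running sum 70 < 104
add 10: running sum 80 < 104
add 4: running sum 84 < 104
add 6: running sum 90 < 104
add 12: running sum 102 < 104
add 1: running sum 103 < 104
end 16: [8, 10, 8, 7, 5, 5, 4, 5, 7, 10, 10, 4, 6, 12, 1, 8] sum 110, len 16
end 17: [10, 8, 7, 5, 5, 4, 5, 7, 10, 10, 4, 6, 12, 1, 8, 10] sum 112, len 16
end 18: [7, 5, 5, 4, 5, 7, 10, 10, 4, 6, 12, 1, 8, 10, 10] sum 104, len 15
Shortest qualifying length: 15.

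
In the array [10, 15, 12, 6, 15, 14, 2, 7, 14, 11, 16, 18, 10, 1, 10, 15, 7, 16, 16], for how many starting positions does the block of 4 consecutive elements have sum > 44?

[10, 15, 12, 6] → sum 43
[15, 12, 6, 15] → sum 48  > 44 ✓
[12, 6, 15, 14] → sum 47  > 44 ✓
[6, 15, 14, 2] → sum 37
[15, 14, 2, 7] → sum 38
[14, 2, 7, 14] → sum 37
[2, 7, 14, 11] → sum 34
[7, 14, 11, 16] → sum 48  > 44 ✓
[14, 11, 16, 18] → sum 59  > 44 ✓
[11, 16, 18, 10] → sum 55  > 44 ✓
[16, 18, 10, 1] → sum 45  > 44 ✓
[18, 10, 1, 10] → sum 39
[10, 1, 10, 15] → sum 36
[1, 10, 15, 7] → sum 33
[10, 15, 7, 16] → sum 48  > 44 ✓
[15, 7, 16, 16] → sum 54  > 44 ✓
8 windows satisfy the condition.

8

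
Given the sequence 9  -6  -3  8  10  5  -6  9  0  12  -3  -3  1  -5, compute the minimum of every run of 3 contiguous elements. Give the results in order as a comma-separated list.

(9, -6, -3) → min -6
(-6, -3, 8) → min -6
(-3, 8, 10) → min -3
(8, 10, 5) → min 5
(10, 5, -6) → min -6
(5, -6, 9) → min -6
(-6, 9, 0) → min -6
(9, 0, 12) → min 0
(0, 12, -3) → min -3
(12, -3, -3) → min -3
(-3, -3, 1) → min -3
(-3, 1, -5) → min -5

-6, -6, -3, 5, -6, -6, -6, 0, -3, -3, -3, -5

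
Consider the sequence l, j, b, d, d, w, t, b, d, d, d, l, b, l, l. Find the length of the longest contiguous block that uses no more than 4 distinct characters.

Extend right; when distinct count exceeds 4, shrink from the left:
add l: window [l] (1 distinct), len 1
add j: window [l, j] (2 distinct), len 2
add b: window [l, j, b] (3 distinct), len 3
add d: window [l, j, b, d] (4 distinct), len 4
add d: window [l, j, b, d, d] (4 distinct), len 5
add w: window [j, b, d, d, w] (4 distinct), len 5
add t: window [b, d, d, w, t] (4 distinct), len 5
add b: window [b, d, d, w, t, b] (4 distinct), len 6
add d: window [b, d, d, w, t, b, d] (4 distinct), len 7
add d: window [b, d, d, w, t, b, d, d] (4 distinct), len 8
add d: window [b, d, d, w, t, b, d, d, d] (4 distinct), len 9
add l: window [t, b, d, d, d, l] (4 distinct), len 6
add b: window [t, b, d, d, d, l, b] (4 distinct), len 7
add l: window [t, b, d, d, d, l, b, l] (4 distinct), len 8
add l: window [t, b, d, d, d, l, b, l, l] (4 distinct), len 9
Longest length with ≤4 distinct: 9.

9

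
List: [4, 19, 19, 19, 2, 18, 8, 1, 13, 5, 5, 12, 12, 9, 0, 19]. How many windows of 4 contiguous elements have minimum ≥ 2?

7

[4, 19, 19, 19] → min 4  ≥ 2 ✓
[19, 19, 19, 2] → min 2  ≥ 2 ✓
[19, 19, 2, 18] → min 2  ≥ 2 ✓
[19, 2, 18, 8] → min 2  ≥ 2 ✓
[2, 18, 8, 1] → min 1
[18, 8, 1, 13] → min 1
[8, 1, 13, 5] → min 1
[1, 13, 5, 5] → min 1
[13, 5, 5, 12] → min 5  ≥ 2 ✓
[5, 5, 12, 12] → min 5  ≥ 2 ✓
[5, 12, 12, 9] → min 5  ≥ 2 ✓
[12, 12, 9, 0] → min 0
[12, 9, 0, 19] → min 0
7 windows satisfy the condition.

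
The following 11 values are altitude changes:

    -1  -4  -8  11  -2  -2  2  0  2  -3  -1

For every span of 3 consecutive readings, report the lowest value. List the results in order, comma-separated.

-8, -8, -8, -2, -2, -2, 0, -3, -3

Sliding a size-3 window across the 11 values:
(-1, -4, -8) → min -8
(-4, -8, 11) → min -8
(-8, 11, -2) → min -8
(11, -2, -2) → min -2
(-2, -2, 2) → min -2
(-2, 2, 0) → min -2
(2, 0, 2) → min 0
(0, 2, -3) → min -3
(2, -3, -1) → min -3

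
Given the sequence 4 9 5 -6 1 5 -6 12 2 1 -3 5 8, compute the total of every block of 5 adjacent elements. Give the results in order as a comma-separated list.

13, 14, -1, 6, 14, 14, 6, 17, 13

Sliding a size-5 window across the 13 values:
[4, 9, 5, -6, 1] → sum 13
[9, 5, -6, 1, 5] → sum 14
[5, -6, 1, 5, -6] → sum -1
[-6, 1, 5, -6, 12] → sum 6
[1, 5, -6, 12, 2] → sum 14
[5, -6, 12, 2, 1] → sum 14
[-6, 12, 2, 1, -3] → sum 6
[12, 2, 1, -3, 5] → sum 17
[2, 1, -3, 5, 8] → sum 13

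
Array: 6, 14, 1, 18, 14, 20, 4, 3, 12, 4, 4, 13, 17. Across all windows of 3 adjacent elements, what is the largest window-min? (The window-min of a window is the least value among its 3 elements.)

6 14 1 → min 1
14 1 18 → min 1
1 18 14 → min 1
18 14 20 → min 14
14 20 4 → min 4
20 4 3 → min 3
4 3 12 → min 3
3 12 4 → min 3
12 4 4 → min 4
4 4 13 → min 4
4 13 17 → min 4
Largest of these is 14.

14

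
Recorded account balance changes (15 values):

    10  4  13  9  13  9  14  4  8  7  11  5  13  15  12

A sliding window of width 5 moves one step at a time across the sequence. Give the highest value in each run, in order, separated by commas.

Sliding a size-5 window across the 15 values:
10 4 13 9 13 → max 13
4 13 9 13 9 → max 13
13 9 13 9 14 → max 14
9 13 9 14 4 → max 14
13 9 14 4 8 → max 14
9 14 4 8 7 → max 14
14 4 8 7 11 → max 14
4 8 7 11 5 → max 11
8 7 11 5 13 → max 13
7 11 5 13 15 → max 15
11 5 13 15 12 → max 15

13, 13, 14, 14, 14, 14, 14, 11, 13, 15, 15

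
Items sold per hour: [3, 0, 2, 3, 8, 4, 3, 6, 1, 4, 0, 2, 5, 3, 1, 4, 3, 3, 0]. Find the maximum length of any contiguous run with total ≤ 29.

11

Extend to the right; shrink from the left whenever the sum exceeds 29:
→ 3: sum 3, len 1
→ 0: sum 3, len 2
→ 2: sum 5, len 3
→ 3: sum 8, len 4
→ 8: sum 16, len 5
→ 4: sum 20, len 6
→ 3: sum 23, len 7
→ 6: sum 29, len 8
→ 1 (dropped 3): sum 27, len 8
→ 4 (dropped 0, 2): sum 29, len 7
→ 0: sum 29, len 8
→ 2 (dropped 3): sum 28, len 8
→ 5 (dropped 8): sum 25, len 8
→ 3: sum 28, len 9
→ 1: sum 29, len 10
→ 4 (dropped 4): sum 29, len 10
→ 3 (dropped 3): sum 29, len 10
→ 3 (dropped 6): sum 26, len 10
→ 0: sum 26, len 11
Longest length seen: 11.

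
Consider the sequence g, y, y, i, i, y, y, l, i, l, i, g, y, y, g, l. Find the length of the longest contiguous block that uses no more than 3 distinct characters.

10

add g: window [g] (1 distinct), len 1
add y: window [g, y] (2 distinct), len 2
add y: window [g, y, y] (2 distinct), len 3
add i: window [g, y, y, i] (3 distinct), len 4
add i: window [g, y, y, i, i] (3 distinct), len 5
add y: window [g, y, y, i, i, y] (3 distinct), len 6
add y: window [g, y, y, i, i, y, y] (3 distinct), len 7
add l: window [y, y, i, i, y, y, l] (3 distinct), len 7
add i: window [y, y, i, i, y, y, l, i] (3 distinct), len 8
add l: window [y, y, i, i, y, y, l, i, l] (3 distinct), len 9
add i: window [y, y, i, i, y, y, l, i, l, i] (3 distinct), len 10
add g: window [l, i, l, i, g] (3 distinct), len 5
add y: window [i, g, y] (3 distinct), len 3
add y: window [i, g, y, y] (3 distinct), len 4
add g: window [i, g, y, y, g] (3 distinct), len 5
add l: window [g, y, y, g, l] (3 distinct), len 5
Longest length with ≤3 distinct: 10.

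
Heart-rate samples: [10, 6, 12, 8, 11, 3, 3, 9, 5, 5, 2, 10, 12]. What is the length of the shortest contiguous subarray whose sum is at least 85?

12

Extend right; whenever the sum reaches 85, record the length and shrink from the left:
add 10: running sum 10 < 85
add 6: running sum 16 < 85
add 12: running sum 28 < 85
add 8: running sum 36 < 85
add 11: running sum 47 < 85
add 3: running sum 50 < 85
add 3: running sum 53 < 85
add 9: running sum 62 < 85
add 5: running sum 67 < 85
add 5: running sum 72 < 85
add 2: running sum 74 < 85
add 10: running sum 84 < 85
add 12: shortest ending here [6, 12, 8, 11, 3, 3, 9, 5, 5, 2, 10, 12] sum 86, len 12
Shortest qualifying length: 12.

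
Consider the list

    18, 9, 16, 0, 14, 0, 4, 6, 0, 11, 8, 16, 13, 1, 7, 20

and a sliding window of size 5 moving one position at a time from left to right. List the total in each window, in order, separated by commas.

Sliding a size-5 window across the 16 values:
18 9 16 0 14 → sum 57
9 16 0 14 0 → sum 39
16 0 14 0 4 → sum 34
0 14 0 4 6 → sum 24
14 0 4 6 0 → sum 24
0 4 6 0 11 → sum 21
4 6 0 11 8 → sum 29
6 0 11 8 16 → sum 41
0 11 8 16 13 → sum 48
11 8 16 13 1 → sum 49
8 16 13 1 7 → sum 45
16 13 1 7 20 → sum 57

57, 39, 34, 24, 24, 21, 29, 41, 48, 49, 45, 57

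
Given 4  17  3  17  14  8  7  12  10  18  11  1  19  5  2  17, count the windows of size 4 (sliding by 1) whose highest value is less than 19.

9

[4, 17, 3, 17] → max 17  < 19 ✓
[17, 3, 17, 14] → max 17  < 19 ✓
[3, 17, 14, 8] → max 17  < 19 ✓
[17, 14, 8, 7] → max 17  < 19 ✓
[14, 8, 7, 12] → max 14  < 19 ✓
[8, 7, 12, 10] → max 12  < 19 ✓
[7, 12, 10, 18] → max 18  < 19 ✓
[12, 10, 18, 11] → max 18  < 19 ✓
[10, 18, 11, 1] → max 18  < 19 ✓
[18, 11, 1, 19] → max 19
[11, 1, 19, 5] → max 19
[1, 19, 5, 2] → max 19
[19, 5, 2, 17] → max 19
9 windows satisfy the condition.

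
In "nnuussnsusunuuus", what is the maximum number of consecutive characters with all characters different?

3

add n: [n] len 1
add n (repeat n, move left end past it): [n] len 1
add u: [n, u] len 2
add u (repeat u, move left end past it): [u] len 1
add s: [u, s] len 2
add s (repeat s, move left end past it): [s] len 1
add n: [s, n] len 2
add s (repeat s, move left end past it): [n, s] len 2
add u: [n, s, u] len 3
add s (repeat s, move left end past it): [u, s] len 2
add u (repeat u, move left end past it): [s, u] len 2
add n: [s, u, n] len 3
add u (repeat u, move left end past it): [n, u] len 2
add u (repeat u, move left end past it): [u] len 1
add u (repeat u, move left end past it): [u] len 1
add s: [u, s] len 2
Longest all-distinct length: 3.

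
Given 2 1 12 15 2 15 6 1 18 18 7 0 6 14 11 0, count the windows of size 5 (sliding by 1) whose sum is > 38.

2 1 12 15 2 → sum 32
1 12 15 2 15 → sum 45  > 38 ✓
12 15 2 15 6 → sum 50  > 38 ✓
15 2 15 6 1 → sum 39  > 38 ✓
2 15 6 1 18 → sum 42  > 38 ✓
15 6 1 18 18 → sum 58  > 38 ✓
6 1 18 18 7 → sum 50  > 38 ✓
1 18 18 7 0 → sum 44  > 38 ✓
18 18 7 0 6 → sum 49  > 38 ✓
18 7 0 6 14 → sum 45  > 38 ✓
7 0 6 14 11 → sum 38
0 6 14 11 0 → sum 31
9 windows satisfy the condition.

9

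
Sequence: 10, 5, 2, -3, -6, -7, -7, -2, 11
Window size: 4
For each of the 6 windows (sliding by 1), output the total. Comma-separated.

14, -2, -14, -23, -22, -5

10 5 2 -3 → sum 14
5 2 -3 -6 → sum -2
2 -3 -6 -7 → sum -14
-3 -6 -7 -7 → sum -23
-6 -7 -7 -2 → sum -22
-7 -7 -2 11 → sum -5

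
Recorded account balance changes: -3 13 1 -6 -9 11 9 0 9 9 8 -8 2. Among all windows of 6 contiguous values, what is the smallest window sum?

6

(-3, 13, 1, -6, -9, 11) → sum 7
(13, 1, -6, -9, 11, 9) → sum 19
(1, -6, -9, 11, 9, 0) → sum 6
(-6, -9, 11, 9, 0, 9) → sum 14
(-9, 11, 9, 0, 9, 9) → sum 29
(11, 9, 0, 9, 9, 8) → sum 46
(9, 0, 9, 9, 8, -8) → sum 27
(0, 9, 9, 8, -8, 2) → sum 20
Smallest of these is 6.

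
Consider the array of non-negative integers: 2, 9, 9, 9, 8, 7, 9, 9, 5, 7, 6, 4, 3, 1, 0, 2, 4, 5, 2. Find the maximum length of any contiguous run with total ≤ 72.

15

→ 2: sum 2, len 1
→ 9: sum 11, len 2
→ 9: sum 20, len 3
→ 9: sum 29, len 4
→ 8: sum 37, len 5
→ 7: sum 44, len 6
→ 9: sum 53, len 7
→ 9: sum 62, len 8
→ 5: sum 67, len 9
→ 7 (dropped 2): sum 72, len 9
→ 6 (dropped 9): sum 69, len 9
→ 4 (dropped 9): sum 64, len 9
→ 3: sum 67, len 10
→ 1: sum 68, len 11
→ 0: sum 68, len 12
→ 2: sum 70, len 13
→ 4 (dropped 9): sum 65, len 13
→ 5: sum 70, len 14
→ 2: sum 72, len 15
Longest length seen: 15.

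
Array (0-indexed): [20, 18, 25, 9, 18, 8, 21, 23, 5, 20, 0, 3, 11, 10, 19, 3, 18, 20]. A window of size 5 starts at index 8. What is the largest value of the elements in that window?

Elements at indices 8..12: 5, 20, 0, 3, 11
max(5, 20, 0, 3, 11) = 20

20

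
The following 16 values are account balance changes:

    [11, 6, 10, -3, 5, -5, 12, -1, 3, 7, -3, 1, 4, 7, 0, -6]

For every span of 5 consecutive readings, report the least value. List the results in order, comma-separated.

-3, -5, -5, -5, -5, -5, -3, -3, -3, -3, -3, -6

11 6 10 -3 5 → min -3
6 10 -3 5 -5 → min -5
10 -3 5 -5 12 → min -5
-3 5 -5 12 -1 → min -5
5 -5 12 -1 3 → min -5
-5 12 -1 3 7 → min -5
12 -1 3 7 -3 → min -3
-1 3 7 -3 1 → min -3
3 7 -3 1 4 → min -3
7 -3 1 4 7 → min -3
-3 1 4 7 0 → min -3
1 4 7 0 -6 → min -6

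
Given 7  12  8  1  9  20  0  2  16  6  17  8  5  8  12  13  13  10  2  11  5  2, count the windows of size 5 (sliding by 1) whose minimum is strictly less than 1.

7 12 8 1 9 → min 1
12 8 1 9 20 → min 1
8 1 9 20 0 → min 0  < 1 ✓
1 9 20 0 2 → min 0  < 1 ✓
9 20 0 2 16 → min 0  < 1 ✓
20 0 2 16 6 → min 0  < 1 ✓
0 2 16 6 17 → min 0  < 1 ✓
2 16 6 17 8 → min 2
16 6 17 8 5 → min 5
6 17 8 5 8 → min 5
17 8 5 8 12 → min 5
8 5 8 12 13 → min 5
5 8 12 13 13 → min 5
8 12 13 13 10 → min 8
12 13 13 10 2 → min 2
13 13 10 2 11 → min 2
13 10 2 11 5 → min 2
10 2 11 5 2 → min 2
5 windows satisfy the condition.

5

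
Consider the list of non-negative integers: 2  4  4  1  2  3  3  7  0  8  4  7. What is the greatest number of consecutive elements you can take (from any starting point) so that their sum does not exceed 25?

→ 2: sum 2, len 1
→ 4: sum 6, len 2
→ 4: sum 10, len 3
→ 1: sum 11, len 4
→ 2: sum 13, len 5
→ 3: sum 16, len 6
→ 3: sum 19, len 7
→ 7 (dropped 2): sum 24, len 7
→ 0: sum 24, len 8
→ 8 (dropped 4, 4): sum 24, len 7
→ 4 (dropped 1, 2): sum 25, len 6
→ 7 (dropped 3, 3, 7): sum 19, len 4
Longest length seen: 8.

8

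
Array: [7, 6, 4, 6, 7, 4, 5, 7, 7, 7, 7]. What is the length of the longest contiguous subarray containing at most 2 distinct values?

Extend right; when distinct count exceeds 2, shrink from the left:
[7] 1 distinct, len 1
[7, 6] 2 distinct, len 2
[6, 4] 2 distinct, len 2
[6, 4, 6] 2 distinct, len 3
[6, 7] 2 distinct, len 2
[7, 4] 2 distinct, len 2
[4, 5] 2 distinct, len 2
[5, 7] 2 distinct, len 2
[5, 7, 7] 2 distinct, len 3
[5, 7, 7, 7] 2 distinct, len 4
[5, 7, 7, 7, 7] 2 distinct, len 5
Longest length with ≤2 distinct: 5.

5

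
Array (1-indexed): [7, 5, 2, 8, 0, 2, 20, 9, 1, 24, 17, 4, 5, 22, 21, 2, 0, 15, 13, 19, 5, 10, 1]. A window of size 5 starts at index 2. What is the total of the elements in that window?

Elements at indices 2..6: 5, 2, 8, 0, 2
sum(5, 2, 8, 0, 2) = 17

17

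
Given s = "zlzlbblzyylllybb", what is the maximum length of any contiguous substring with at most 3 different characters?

8

Extend right; when distinct count exceeds 3, shrink from the left:
add z: window [z] (1 distinct), len 1
add l: window [z, l] (2 distinct), len 2
add z: window [z, l, z] (2 distinct), len 3
add l: window [z, l, z, l] (2 distinct), len 4
add b: window [z, l, z, l, b] (3 distinct), len 5
add b: window [z, l, z, l, b, b] (3 distinct), len 6
add l: window [z, l, z, l, b, b, l] (3 distinct), len 7
add z: window [z, l, z, l, b, b, l, z] (3 distinct), len 8
add y: window [l, z, y] (3 distinct), len 3
add y: window [l, z, y, y] (3 distinct), len 4
add l: window [l, z, y, y, l] (3 distinct), len 5
add l: window [l, z, y, y, l, l] (3 distinct), len 6
add l: window [l, z, y, y, l, l, l] (3 distinct), len 7
add y: window [l, z, y, y, l, l, l, y] (3 distinct), len 8
add b: window [y, y, l, l, l, y, b] (3 distinct), len 7
add b: window [y, y, l, l, l, y, b, b] (3 distinct), len 8
Longest length with ≤3 distinct: 8.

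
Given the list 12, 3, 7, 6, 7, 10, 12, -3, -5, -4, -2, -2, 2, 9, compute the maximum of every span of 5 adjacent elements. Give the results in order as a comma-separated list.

[12, 3, 7, 6, 7] → max 12
[3, 7, 6, 7, 10] → max 10
[7, 6, 7, 10, 12] → max 12
[6, 7, 10, 12, -3] → max 12
[7, 10, 12, -3, -5] → max 12
[10, 12, -3, -5, -4] → max 12
[12, -3, -5, -4, -2] → max 12
[-3, -5, -4, -2, -2] → max -2
[-5, -4, -2, -2, 2] → max 2
[-4, -2, -2, 2, 9] → max 9

12, 10, 12, 12, 12, 12, 12, -2, 2, 9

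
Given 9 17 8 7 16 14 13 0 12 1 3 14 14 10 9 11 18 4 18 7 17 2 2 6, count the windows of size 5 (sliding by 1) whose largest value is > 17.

7

[9, 17, 8, 7, 16] → max 17
[17, 8, 7, 16, 14] → max 17
[8, 7, 16, 14, 13] → max 16
[7, 16, 14, 13, 0] → max 16
[16, 14, 13, 0, 12] → max 16
[14, 13, 0, 12, 1] → max 14
[13, 0, 12, 1, 3] → max 13
[0, 12, 1, 3, 14] → max 14
[12, 1, 3, 14, 14] → max 14
[1, 3, 14, 14, 10] → max 14
[3, 14, 14, 10, 9] → max 14
[14, 14, 10, 9, 11] → max 14
[14, 10, 9, 11, 18] → max 18  > 17 ✓
[10, 9, 11, 18, 4] → max 18  > 17 ✓
[9, 11, 18, 4, 18] → max 18  > 17 ✓
[11, 18, 4, 18, 7] → max 18  > 17 ✓
[18, 4, 18, 7, 17] → max 18  > 17 ✓
[4, 18, 7, 17, 2] → max 18  > 17 ✓
[18, 7, 17, 2, 2] → max 18  > 17 ✓
[7, 17, 2, 2, 6] → max 17
7 windows satisfy the condition.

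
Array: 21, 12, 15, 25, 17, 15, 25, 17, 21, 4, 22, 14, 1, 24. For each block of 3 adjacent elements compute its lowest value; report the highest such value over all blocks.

17

Each size-3 window and its min:
21 12 15 → min 12
12 15 25 → min 12
15 25 17 → min 15
25 17 15 → min 15
17 15 25 → min 15
15 25 17 → min 15
25 17 21 → min 17
17 21 4 → min 4
21 4 22 → min 4
4 22 14 → min 4
22 14 1 → min 1
14 1 24 → min 1
Highest of these is 17.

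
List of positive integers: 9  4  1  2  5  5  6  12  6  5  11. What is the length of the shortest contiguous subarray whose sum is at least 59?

Extend right; whenever the sum reaches 59, record the length and shrink from the left:
add 9: running sum 9 < 59
add 4: running sum 13 < 59
add 1: running sum 14 < 59
add 2: running sum 16 < 59
add 5: running sum 21 < 59
add 5: running sum 26 < 59
add 6: running sum 32 < 59
add 12: running sum 44 < 59
add 6: running sum 50 < 59
add 5: running sum 55 < 59
add 11: shortest ending here [9, 4, 1, 2, 5, 5, 6, 12, 6, 5, 11] sum 66, len 11
Shortest qualifying length: 11.

11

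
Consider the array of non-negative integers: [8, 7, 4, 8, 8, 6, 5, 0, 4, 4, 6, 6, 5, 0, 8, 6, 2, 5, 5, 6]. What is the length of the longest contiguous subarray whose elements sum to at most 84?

17

[8] sum 8 len 1
[8, 7] sum 15 len 2
[8, 7, 4] sum 19 len 3
[8, 7, 4, 8] sum 27 len 4
[8, 7, 4, 8, 8] sum 35 len 5
[8, 7, 4, 8, 8, 6] sum 41 len 6
[8, 7, 4, 8, 8, 6, 5] sum 46 len 7
[8, 7, 4, 8, 8, 6, 5, 0] sum 46 len 8
[8, 7, 4, 8, 8, 6, 5, 0, 4] sum 50 len 9
[8, 7, 4, 8, 8, 6, 5, 0, 4, 4] sum 54 len 10
[8, 7, 4, 8, 8, 6, 5, 0, 4, 4, 6] sum 60 len 11
[8, 7, 4, 8, 8, 6, 5, 0, 4, 4, 6, 6] sum 66 len 12
[8, 7, 4, 8, 8, 6, 5, 0, 4, 4, 6, 6, 5] sum 71 len 13
[8, 7, 4, 8, 8, 6, 5, 0, 4, 4, 6, 6, 5, 0] sum 71 len 14
[8, 7, 4, 8, 8, 6, 5, 0, 4, 4, 6, 6, 5, 0, 8] sum 79 len 15
[7, 4, 8, 8, 6, 5, 0, 4, 4, 6, 6, 5, 0, 8, 6] sum 77 len 15
[7, 4, 8, 8, 6, 5, 0, 4, 4, 6, 6, 5, 0, 8, 6, 2] sum 79 len 16
[7, 4, 8, 8, 6, 5, 0, 4, 4, 6, 6, 5, 0, 8, 6, 2, 5] sum 84 len 17
[4, 8, 8, 6, 5, 0, 4, 4, 6, 6, 5, 0, 8, 6, 2, 5, 5] sum 82 len 17
[8, 8, 6, 5, 0, 4, 4, 6, 6, 5, 0, 8, 6, 2, 5, 5, 6] sum 84 len 17
Longest length seen: 17.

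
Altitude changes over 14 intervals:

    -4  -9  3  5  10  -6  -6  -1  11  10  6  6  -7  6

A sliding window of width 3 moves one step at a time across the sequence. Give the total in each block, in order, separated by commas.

(-4, -9, 3) → sum -10
(-9, 3, 5) → sum -1
(3, 5, 10) → sum 18
(5, 10, -6) → sum 9
(10, -6, -6) → sum -2
(-6, -6, -1) → sum -13
(-6, -1, 11) → sum 4
(-1, 11, 10) → sum 20
(11, 10, 6) → sum 27
(10, 6, 6) → sum 22
(6, 6, -7) → sum 5
(6, -7, 6) → sum 5

-10, -1, 18, 9, -2, -13, 4, 20, 27, 22, 5, 5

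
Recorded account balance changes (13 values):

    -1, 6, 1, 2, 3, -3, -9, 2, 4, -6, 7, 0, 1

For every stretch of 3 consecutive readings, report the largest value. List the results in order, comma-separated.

6, 6, 3, 3, 3, 2, 4, 4, 7, 7, 7

Sliding a size-3 window across the 13 values:
(-1, 6, 1) → max 6
(6, 1, 2) → max 6
(1, 2, 3) → max 3
(2, 3, -3) → max 3
(3, -3, -9) → max 3
(-3, -9, 2) → max 2
(-9, 2, 4) → max 4
(2, 4, -6) → max 4
(4, -6, 7) → max 7
(-6, 7, 0) → max 7
(7, 0, 1) → max 7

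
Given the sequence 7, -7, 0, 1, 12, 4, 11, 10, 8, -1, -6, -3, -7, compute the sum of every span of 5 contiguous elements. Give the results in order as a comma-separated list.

(7, -7, 0, 1, 12) → sum 13
(-7, 0, 1, 12, 4) → sum 10
(0, 1, 12, 4, 11) → sum 28
(1, 12, 4, 11, 10) → sum 38
(12, 4, 11, 10, 8) → sum 45
(4, 11, 10, 8, -1) → sum 32
(11, 10, 8, -1, -6) → sum 22
(10, 8, -1, -6, -3) → sum 8
(8, -1, -6, -3, -7) → sum -9

13, 10, 28, 38, 45, 32, 22, 8, -9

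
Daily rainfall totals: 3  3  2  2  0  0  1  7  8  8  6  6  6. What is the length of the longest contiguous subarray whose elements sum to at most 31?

[3] sum 3 len 1
[3, 3] sum 6 len 2
[3, 3, 2] sum 8 len 3
[3, 3, 2, 2] sum 10 len 4
[3, 3, 2, 2, 0] sum 10 len 5
[3, 3, 2, 2, 0, 0] sum 10 len 6
[3, 3, 2, 2, 0, 0, 1] sum 11 len 7
[3, 3, 2, 2, 0, 0, 1, 7] sum 18 len 8
[3, 3, 2, 2, 0, 0, 1, 7, 8] sum 26 len 9
[3, 2, 2, 0, 0, 1, 7, 8, 8] sum 31 len 9
[0, 0, 1, 7, 8, 8, 6] sum 30 len 7
[8, 8, 6, 6] sum 28 len 4
[8, 6, 6, 6] sum 26 len 4
Longest length seen: 9.

9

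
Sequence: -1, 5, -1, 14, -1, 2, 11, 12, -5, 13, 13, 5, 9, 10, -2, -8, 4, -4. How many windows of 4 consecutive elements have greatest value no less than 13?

9

-1 5 -1 14 → max 14  ≥ 13 ✓
5 -1 14 -1 → max 14  ≥ 13 ✓
-1 14 -1 2 → max 14  ≥ 13 ✓
14 -1 2 11 → max 14  ≥ 13 ✓
-1 2 11 12 → max 12
2 11 12 -5 → max 12
11 12 -5 13 → max 13  ≥ 13 ✓
12 -5 13 13 → max 13  ≥ 13 ✓
-5 13 13 5 → max 13  ≥ 13 ✓
13 13 5 9 → max 13  ≥ 13 ✓
13 5 9 10 → max 13  ≥ 13 ✓
5 9 10 -2 → max 10
9 10 -2 -8 → max 10
10 -2 -8 4 → max 10
-2 -8 4 -4 → max 4
9 windows satisfy the condition.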